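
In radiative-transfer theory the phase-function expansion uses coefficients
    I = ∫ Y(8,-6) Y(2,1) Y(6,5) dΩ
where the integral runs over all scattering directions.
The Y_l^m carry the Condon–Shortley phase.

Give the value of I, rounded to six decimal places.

0.228971

Checks pass: Σm=0; 16 even; l₃=6∈[6,10].
(2·8+1)(2·2+1)(2·6+1) = 1105
Δ: 4! 12! 0! / 17! → 1/30940
sum: t=2:+1/2073600 = 1/2073600
3j²(8 2 6; 0 0 0) = Δ·Π!·Σ² = 28/1105  (sign +1)
sum: t=3:−1/239500800 = -1/239500800
3j²(8 2 6; -6 1 5) = Δ·Π!·Σ² = 2/85  (sign +1)
combine: 4πI² = 1105·28/1105·2/85 = 56/85
take √, sign +1: I = 0.22897055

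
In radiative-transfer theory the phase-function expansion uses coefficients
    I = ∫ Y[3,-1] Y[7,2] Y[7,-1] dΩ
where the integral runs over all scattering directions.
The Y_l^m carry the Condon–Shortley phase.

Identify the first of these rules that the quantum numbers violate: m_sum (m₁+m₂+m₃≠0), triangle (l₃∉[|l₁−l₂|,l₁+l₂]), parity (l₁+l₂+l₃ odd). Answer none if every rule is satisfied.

Σmᵢ = 0  ✓
l₃∈[|l₁−l₂|,l₁+l₂]=[4,10], have l₃=7  ✓
Σlᵢ = 17 ⇒ odd  ✗

parity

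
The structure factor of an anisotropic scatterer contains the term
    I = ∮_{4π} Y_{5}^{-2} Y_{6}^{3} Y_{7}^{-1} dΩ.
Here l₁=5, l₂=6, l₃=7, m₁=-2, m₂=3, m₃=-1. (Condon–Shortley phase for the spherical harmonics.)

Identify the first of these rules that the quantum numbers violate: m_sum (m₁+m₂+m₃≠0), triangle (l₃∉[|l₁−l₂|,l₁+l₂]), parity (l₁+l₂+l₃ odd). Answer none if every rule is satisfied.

none

azimuthal sum: -2 + 3 − 1 = 0  ✓
1 ≤ 7 ≤ 11 (triangle on l)  ✓
L = 5 + 6 + 7 = 18 (even)  ✓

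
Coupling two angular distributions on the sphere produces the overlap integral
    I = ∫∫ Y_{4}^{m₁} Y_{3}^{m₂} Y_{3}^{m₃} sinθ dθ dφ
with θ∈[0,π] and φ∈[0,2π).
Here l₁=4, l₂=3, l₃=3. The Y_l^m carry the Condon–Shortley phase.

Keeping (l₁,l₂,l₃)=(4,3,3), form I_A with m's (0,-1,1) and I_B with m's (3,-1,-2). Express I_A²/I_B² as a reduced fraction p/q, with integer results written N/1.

Shared (l₁,l₂,l₃)=(4,3,3): N and (l;000)² cancel in I_A²/I_B².
A: Δ = 4!·4!·2!/11! = 1/34650; Racah Σ t=0..2: t=0:+1/1152 t=1:−1/36 t=2:+1/32 = 5/1152; ⇒ 3j(4 3 3; 0 -1 1)² = 1/1386, sgn +1
B: Δ = 4!·4!·2!/11! = 1/34650; Racah Σ t=0..1: t=0:+1/288 t=1:−1/144 = -1/288; ⇒ 3j(4 3 3; 3 -1 -2)² = 1/99, sgn +1
I_A²/I_B² = (1/1386)/(1/99) = 1/14

1/14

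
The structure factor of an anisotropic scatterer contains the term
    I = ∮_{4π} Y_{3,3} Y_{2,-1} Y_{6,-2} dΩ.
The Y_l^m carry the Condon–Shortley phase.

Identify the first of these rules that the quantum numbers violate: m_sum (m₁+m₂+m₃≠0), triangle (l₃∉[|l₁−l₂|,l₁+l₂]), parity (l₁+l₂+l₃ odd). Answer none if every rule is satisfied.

triangle

azimuthal sum: 3 − 1 − 2 = 0  ✓
1 ≤ 6 ≤ 5 (triangle on l)  ✗
L = 3 + 2 + 6 = 11 (odd)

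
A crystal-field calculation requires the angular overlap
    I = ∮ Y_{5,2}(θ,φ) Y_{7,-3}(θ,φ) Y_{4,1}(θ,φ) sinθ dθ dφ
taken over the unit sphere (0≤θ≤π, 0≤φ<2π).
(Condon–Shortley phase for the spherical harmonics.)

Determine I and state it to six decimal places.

-0.128189

m-sum 0 ✓  L=16 even ✓  2≤4≤12 ✓
Π(2lᵢ+1) = 11×15×9 = 1485
triangle coeff Δ(5,7,4) = 1/6126120
Σ_t [3,5]: t=3:−1/69120 t=4:+1/20736 t=5:−1/69120 = 1/51840
(3j)²=280/21879 [(5 7 4; 0 0 0)], sign=+1
Σ_t [1,3]: t=1:−1/362880 t=2:+1/69120 t=3:−1/172800 = 43/7257600
(3j)²=1849/170170 [(5 7 4; 2 -3 1)], sign=-1
⇒ 4πI² = 110940/537251
I = (-1)√(110940/537251/(4π)) = -0.12818893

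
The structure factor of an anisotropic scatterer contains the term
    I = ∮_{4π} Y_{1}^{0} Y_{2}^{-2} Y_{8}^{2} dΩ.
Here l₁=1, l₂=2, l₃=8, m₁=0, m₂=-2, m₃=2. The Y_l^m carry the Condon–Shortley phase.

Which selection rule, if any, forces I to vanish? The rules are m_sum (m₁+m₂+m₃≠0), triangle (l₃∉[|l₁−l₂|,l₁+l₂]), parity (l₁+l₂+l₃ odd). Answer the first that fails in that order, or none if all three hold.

triangle

Σmᵢ = 0  ✓
l₃∈[|l₁−l₂|,l₁+l₂]=[1,3], have l₃=8  ✗
Σlᵢ = 11 ⇒ odd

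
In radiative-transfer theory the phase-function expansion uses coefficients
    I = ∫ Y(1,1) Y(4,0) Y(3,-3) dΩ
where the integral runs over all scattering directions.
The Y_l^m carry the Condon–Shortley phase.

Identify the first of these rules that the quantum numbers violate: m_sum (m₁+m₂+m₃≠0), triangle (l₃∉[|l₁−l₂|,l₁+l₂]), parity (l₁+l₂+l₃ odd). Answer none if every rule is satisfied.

Σmᵢ = -2  ✗
l₃∈[|l₁−l₂|,l₁+l₂]=[3,5], have l₃=3
Σlᵢ = 8 ⇒ even

m_sum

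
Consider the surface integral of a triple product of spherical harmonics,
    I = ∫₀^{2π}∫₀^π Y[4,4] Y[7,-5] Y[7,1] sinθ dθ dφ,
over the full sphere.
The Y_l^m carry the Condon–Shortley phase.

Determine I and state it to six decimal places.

m-sum 0 ✓  L=18 even ✓  3≤7≤11 ✓
Π(2lᵢ+1) = 9×15×15 = 2025
triangle coeff Δ(4,7,7) = 1/58198140
Σ_t [0,4]: t=0:+1/17418240 t=1:−1/622080 t=2:+1/230400 t=3:−1/622080 t=4:+1/17418240 = 1/806400
(3j)²=2268/230945 [(4 7 7; 0 0 0)], sign=-1
Σ_t [0,0]: t=0:+1/46448640 = 1/46448640
(3j)²=75/8398 [(4 7 7; 4 -5 1)], sign=+1
⇒ 4πI² = 34445250/193947611
I = (-1)√(34445250/193947611/(4π)) = -0.11888239

-0.118882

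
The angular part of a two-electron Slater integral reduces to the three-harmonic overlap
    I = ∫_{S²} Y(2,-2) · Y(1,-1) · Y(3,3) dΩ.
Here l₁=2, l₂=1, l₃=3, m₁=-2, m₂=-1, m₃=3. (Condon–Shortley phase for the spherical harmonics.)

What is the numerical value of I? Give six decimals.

Rules hold: Σm=0, L=6 even, 1≤3≤3.
N = 5·3·7 = 105
Δ = 0!·4!·2!/7! = 1/105
Racah Σ t=0..0: t=0:+1/4 = 1/4
⇒ 3j(2 1 3; 0 0 0)² = 3/35, sgn -1
Racah Σ t=0..0: t=0:+1/48 = 1/48
⇒ 3j(2 1 3; -2 -1 3)² = 1/7, sgn +1
4πI² = N·(3j₀)²·(3jₘ)² = 9/7
I = -1·√(1.28571/4π) = -0.31986543

-0.319865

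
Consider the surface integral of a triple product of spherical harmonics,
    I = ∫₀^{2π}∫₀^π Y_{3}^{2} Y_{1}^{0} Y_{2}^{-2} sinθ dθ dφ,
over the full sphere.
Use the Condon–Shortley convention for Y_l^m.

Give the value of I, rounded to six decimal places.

Rules hold: Σm=0, L=6 even, 2≤2≤4.
N = 7·3·5 = 105
Δ = 2!·4!·0!/7! = 1/105
Racah Σ t=1..1: t=1:−1/4 = -1/4
⇒ 3j(3 1 2; 0 0 0)² = 3/35, sgn -1
Racah Σ t=1..1: t=1:−1/24 = -1/24
⇒ 3j(3 1 2; 2 0 -2)² = 1/21, sgn -1
4πI² = N·(3j₀)²·(3jₘ)² = 3/7
I = +1·√(0.428571/4π) = 0.18467439

0.184674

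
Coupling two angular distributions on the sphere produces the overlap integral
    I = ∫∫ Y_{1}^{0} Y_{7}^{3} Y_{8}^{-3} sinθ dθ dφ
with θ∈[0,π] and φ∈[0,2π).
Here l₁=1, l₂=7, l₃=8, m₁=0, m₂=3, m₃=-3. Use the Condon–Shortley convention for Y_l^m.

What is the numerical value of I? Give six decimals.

Rules hold: Σm=0, L=16 even, 6≤8≤8.
N = 3·15·17 = 765
Δ = 0!·2!·14!/17! = 1/2040
Racah Σ t=0..0: t=0:+1/25401600 = 1/25401600
⇒ 3j(1 7 8; 0 0 0)² = 8/255, sgn +1
Racah Σ t=0..0: t=0:+1/87091200 = 1/87091200
⇒ 3j(1 7 8; 0 3 -3)² = 11/408, sgn -1
4πI² = N·(3j₀)²·(3jₘ)² = 11/17
I = -1·√(0.647059/4π) = -0.22691696

-0.226917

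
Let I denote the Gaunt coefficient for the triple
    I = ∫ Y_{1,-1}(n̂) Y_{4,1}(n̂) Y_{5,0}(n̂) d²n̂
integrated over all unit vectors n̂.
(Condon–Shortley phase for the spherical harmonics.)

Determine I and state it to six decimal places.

Rules hold: Σm=0, L=10 even, 3≤5≤5.
N = 3·9·11 = 297
Δ = 0!·2!·8!/11! = 1/495
Racah Σ t=0..0: t=0:+1/576 = 1/576
⇒ 3j(1 4 5; 0 0 0)² = 5/99, sgn -1
Racah Σ t=0..0: t=0:+1/1440 = 1/1440
⇒ 3j(1 4 5; -1 1 0)² = 2/99, sgn -1
4πI² = N·(3j₀)²·(3jₘ)² = 10/33
I = +1·√(0.30303/4π) = 0.15528807

0.155288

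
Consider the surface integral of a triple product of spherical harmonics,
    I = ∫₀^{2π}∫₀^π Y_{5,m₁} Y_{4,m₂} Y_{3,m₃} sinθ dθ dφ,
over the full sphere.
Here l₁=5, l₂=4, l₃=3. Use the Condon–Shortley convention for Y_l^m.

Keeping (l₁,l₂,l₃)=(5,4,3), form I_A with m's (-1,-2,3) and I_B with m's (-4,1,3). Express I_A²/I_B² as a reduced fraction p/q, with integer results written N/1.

Shared (l₁,l₂,l₃)=(5,4,3): N and (l;000)² cancel in I_A²/I_B².
A: Δ = 6!·4!·2!/13! = 1/180180; Racah Σ t=2..2: t=2:+1/2304 = 1/2304; ⇒ 3j(5 4 3; -1 -2 3)² = 75/4004, sgn +1
B: Δ = 6!·4!·2!/13! = 1/180180; Racah Σ t=5..5: t=5:−1/5760 = -1/5760; ⇒ 3j(5 4 3; -4 1 3)² = 9/286, sgn -1
I_A²/I_B² = (75/4004)/(9/286) = 25/42

25/42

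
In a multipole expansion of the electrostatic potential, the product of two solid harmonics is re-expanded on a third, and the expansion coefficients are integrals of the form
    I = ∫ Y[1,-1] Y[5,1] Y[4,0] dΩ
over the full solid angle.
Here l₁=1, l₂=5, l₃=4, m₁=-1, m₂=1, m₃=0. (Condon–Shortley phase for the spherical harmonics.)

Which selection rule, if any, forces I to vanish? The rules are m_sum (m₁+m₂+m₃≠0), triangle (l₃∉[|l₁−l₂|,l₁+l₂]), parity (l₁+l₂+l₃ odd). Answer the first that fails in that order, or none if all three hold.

none

m₁+m₂+m₃ = -1 + 1 + 0 = 0  ✓
triangle: |1−5|=4 ≤ l₃=4 ≤ 1+5=6  ✓
parity: l₁+l₂+l₃ = 10 is even  ✓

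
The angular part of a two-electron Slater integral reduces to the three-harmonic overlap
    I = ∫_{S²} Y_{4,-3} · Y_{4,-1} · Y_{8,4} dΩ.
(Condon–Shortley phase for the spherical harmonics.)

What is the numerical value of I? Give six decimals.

m-sum 0 ✓  L=16 even ✓  0≤8≤8 ✓
Π(2lᵢ+1) = 9×9×17 = 1377
triangle coeff Δ(4,4,8) = 1/218790
Σ_t [0,0]: t=0:+1/331776 = 1/331776
(3j)²=490/21879 [(4 4 8; 0 0 0)], sign=+1
Σ_t [0,0]: t=0:+1/3628800 = 1/3628800
(3j)²=16/1105 [(4 4 8; -3 -1 4)], sign=+1
⇒ 4πI² = 14112/31603
I = (+1)√(14112/31603/(4π)) = 0.18850601

0.188506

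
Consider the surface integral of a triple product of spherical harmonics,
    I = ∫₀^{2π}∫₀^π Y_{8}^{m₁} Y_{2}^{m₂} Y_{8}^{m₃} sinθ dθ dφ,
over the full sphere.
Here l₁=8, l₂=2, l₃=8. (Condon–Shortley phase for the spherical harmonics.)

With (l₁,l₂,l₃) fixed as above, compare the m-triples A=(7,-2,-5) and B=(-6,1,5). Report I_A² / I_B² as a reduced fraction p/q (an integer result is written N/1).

Same 8,2,8: normalisation and zero-m 3j drop out of the ratio.
A: Δ: 2! 14! 2! / 19! → 1/348840; sum: t=0:+1/24908083200 = 1/24908083200; 3j²(8 2 8; 7 -2 -5) = Δ·Π!·Σ² = 7/1292  (sign -1)
B: Δ: 2! 14! 2! / 19! → 1/348840; sum: t=1:−1/12454041600 t=2:+1/1916006400 = 1/2264371200; 3j²(8 2 8; -6 1 5) = Δ·Π!·Σ² = 847/38760  (sign -1)
I_A²/I_B² = (7/1292)/(847/38760) = 30/121

30/121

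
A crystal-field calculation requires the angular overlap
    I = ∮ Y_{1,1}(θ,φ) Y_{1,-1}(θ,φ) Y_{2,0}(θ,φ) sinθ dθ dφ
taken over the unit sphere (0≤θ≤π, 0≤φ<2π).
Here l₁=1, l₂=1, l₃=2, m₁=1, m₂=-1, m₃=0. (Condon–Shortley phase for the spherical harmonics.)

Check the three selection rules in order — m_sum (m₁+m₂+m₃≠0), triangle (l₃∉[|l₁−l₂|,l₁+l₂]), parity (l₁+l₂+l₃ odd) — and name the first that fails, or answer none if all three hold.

Σmᵢ = 0  ✓
l₃∈[|l₁−l₂|,l₁+l₂]=[0,2], have l₃=2  ✓
Σlᵢ = 4 ⇒ even  ✓

none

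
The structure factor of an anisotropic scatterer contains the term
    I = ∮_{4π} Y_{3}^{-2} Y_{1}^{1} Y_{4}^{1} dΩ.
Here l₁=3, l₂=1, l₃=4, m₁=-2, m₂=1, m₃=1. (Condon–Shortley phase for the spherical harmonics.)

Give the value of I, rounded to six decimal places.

-0.106622

Checks pass: Σm=0; 8 even; l₃=4∈[2,4].
(2·3+1)(2·1+1)(2·4+1) = 189
Δ: 0! 6! 2! / 9! → 1/252
sum: t=0:+1/36 = 1/36
3j²(3 1 4; 0 0 0) = Δ·Π!·Σ² = 4/63  (sign +1)
sum: t=0:+1/240 = 1/240
3j²(3 1 4; -2 1 1) = Δ·Π!·Σ² = 1/84  (sign -1)
combine: 4πI² = 189·4/63·1/84 = 1/7
take √, sign -1: I = -0.10662181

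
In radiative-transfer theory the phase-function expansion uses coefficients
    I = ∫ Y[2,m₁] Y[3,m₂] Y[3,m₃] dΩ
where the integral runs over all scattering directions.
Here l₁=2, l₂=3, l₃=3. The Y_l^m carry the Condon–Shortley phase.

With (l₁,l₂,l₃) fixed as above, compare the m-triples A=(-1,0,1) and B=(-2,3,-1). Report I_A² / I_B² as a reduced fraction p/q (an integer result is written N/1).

1/5

Same 2,3,3: normalisation and zero-m 3j drop out of the ratio.
A: Δ: 2! 2! 4! / 9! → 1/3780; sum: t=1:−1/8 t=2:+1/12 = -1/24; 3j²(2 3 3; -1 0 1) = Δ·Π!·Σ² = 1/210  (sign -1)
B: Δ: 2! 2! 4! / 9! → 1/3780; sum: t=2:+1/96 = 1/96; 3j²(2 3 3; -2 3 -1) = Δ·Π!·Σ² = 1/42  (sign +1)
I_A²/I_B² = (1/210)/(1/42) = 1/5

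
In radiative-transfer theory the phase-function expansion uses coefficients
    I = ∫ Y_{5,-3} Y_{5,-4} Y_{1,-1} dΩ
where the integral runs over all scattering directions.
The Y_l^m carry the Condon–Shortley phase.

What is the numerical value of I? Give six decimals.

-3 − 4 − 1 = -8 ≠ 0: azimuthal integral kills it; I = 0

0.000000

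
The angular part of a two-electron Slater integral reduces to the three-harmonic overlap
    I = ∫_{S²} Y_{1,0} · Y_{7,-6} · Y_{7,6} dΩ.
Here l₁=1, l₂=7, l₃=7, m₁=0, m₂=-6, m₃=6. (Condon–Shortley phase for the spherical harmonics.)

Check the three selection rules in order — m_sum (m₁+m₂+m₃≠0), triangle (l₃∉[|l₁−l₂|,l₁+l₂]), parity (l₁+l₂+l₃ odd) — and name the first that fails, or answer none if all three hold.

m₁+m₂+m₃ = 0 − 6 + 6 = 0  ✓
triangle: |1−7|=6 ≤ l₃=7 ≤ 1+7=8  ✓
parity: l₁+l₂+l₃ = 15 is odd  ✗

parity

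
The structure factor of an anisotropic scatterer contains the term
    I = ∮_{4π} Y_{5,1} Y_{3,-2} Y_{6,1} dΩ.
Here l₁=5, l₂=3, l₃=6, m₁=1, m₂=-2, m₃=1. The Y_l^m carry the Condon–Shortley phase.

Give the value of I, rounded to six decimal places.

m-sum 0 ✓  L=14 even ✓  2≤6≤8 ✓
Π(2lᵢ+1) = 11×7×13 = 1001
triangle coeff Δ(5,3,6) = 1/675675
Σ_t [0,2]: t=0:+1/8640 t=1:−1/2304 t=2:+1/8640 = -7/34560
(3j)²=7/429 [(5 3 6; 0 0 0)], sign=-1
Σ_t [0,1]: t=0:+1/6912 t=1:−1/17280 = 1/11520
(3j)²=2/143 [(5 3 6; 1 -2 1)], sign=-1
⇒ 4πI² = 98/429
I = (+1)√(98/429/(4π)) = 0.13482780

0.134828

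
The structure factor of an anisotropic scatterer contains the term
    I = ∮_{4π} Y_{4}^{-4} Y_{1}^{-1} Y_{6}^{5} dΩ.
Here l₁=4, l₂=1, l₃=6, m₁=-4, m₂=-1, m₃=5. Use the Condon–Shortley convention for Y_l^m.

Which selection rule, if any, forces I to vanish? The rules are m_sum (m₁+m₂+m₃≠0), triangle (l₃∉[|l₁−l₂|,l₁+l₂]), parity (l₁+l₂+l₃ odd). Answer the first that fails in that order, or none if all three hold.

m₁+m₂+m₃ = -4 − 1 + 5 = 0  ✓
triangle: |4−1|=3 ≤ l₃=6 ≤ 4+1=5  ✗
parity: l₁+l₂+l₃ = 11 is odd

triangle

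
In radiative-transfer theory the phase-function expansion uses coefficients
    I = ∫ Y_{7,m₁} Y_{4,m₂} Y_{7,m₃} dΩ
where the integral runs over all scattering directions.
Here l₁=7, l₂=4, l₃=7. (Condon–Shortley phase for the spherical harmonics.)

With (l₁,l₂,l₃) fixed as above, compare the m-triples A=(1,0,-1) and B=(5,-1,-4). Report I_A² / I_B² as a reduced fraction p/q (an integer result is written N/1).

4761/605

Shared (l₁,l₂,l₃)=(7,4,7): N and (l;000)² cancel in I_A²/I_B².
A: Δ = 4!·10!·4!/19! = 1/58198140; Racah Σ t=0..4: t=0:+1/9953280 t=1:−1/518400 t=2:+1/276480 t=3:−1/1088640 t=4:+1/46448640 = 23/25804800; ⇒ 3j(7 4 7; 1 0 -1)² = 42849/6466460, sgn +1
B: Δ = 4!·10!·4!/19! = 1/58198140; Racah Σ t=0..2: t=0:+1/11612160 t=1:−1/8709120 t=2:+1/87091200 = -1/58060800; ⇒ 3j(7 4 7; 5 -1 -4)² = 99/117572, sgn +1
I_A²/I_B² = (42849/6466460)/(99/117572) = 4761/605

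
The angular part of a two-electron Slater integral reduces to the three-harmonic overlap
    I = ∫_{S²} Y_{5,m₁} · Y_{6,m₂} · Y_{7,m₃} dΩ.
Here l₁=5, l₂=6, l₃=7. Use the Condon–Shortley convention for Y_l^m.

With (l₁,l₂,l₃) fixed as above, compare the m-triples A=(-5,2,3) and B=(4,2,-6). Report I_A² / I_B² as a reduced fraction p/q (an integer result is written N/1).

24500/24167

Shared (l₁,l₂,l₃)=(5,6,7): N and (l;000)² cancel in I_A²/I_B².
A: Δ = 4!·6!·8!/19! = 1/174594420; Racah Σ t=4..4: t=4:+1/9953280 = 1/9953280; ⇒ 3j(5 6 7; -5 2 3)² = 2450/138567, sgn +1
B: Δ = 4!·6!·8!/19! = 1/174594420; Racah Σ t=0..1: t=0:+1/116121600 t=1:−1/21772800 = -13/348364800; ⇒ 3j(5 6 7; 4 2 -6)² = 169/9690, sgn +1
I_A²/I_B² = (2450/138567)/(169/9690) = 24500/24167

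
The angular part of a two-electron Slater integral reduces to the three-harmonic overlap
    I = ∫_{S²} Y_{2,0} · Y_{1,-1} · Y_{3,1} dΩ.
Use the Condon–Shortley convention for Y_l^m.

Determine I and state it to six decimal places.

-0.202301

m-sum 0 ✓  L=6 even ✓  1≤3≤3 ✓
Π(2lᵢ+1) = 5×3×7 = 105
triangle coeff Δ(2,1,3) = 1/105
Σ_t [0,0]: t=0:+1/4 = 1/4
(3j)²=3/35 [(2 1 3; 0 0 0)], sign=-1
Σ_t [0,0]: t=0:+1/8 = 1/8
(3j)²=2/35 [(2 1 3; 0 -1 1)], sign=+1
⇒ 4πI² = 18/35
I = (-1)√(18/35/(4π)) = -0.20230066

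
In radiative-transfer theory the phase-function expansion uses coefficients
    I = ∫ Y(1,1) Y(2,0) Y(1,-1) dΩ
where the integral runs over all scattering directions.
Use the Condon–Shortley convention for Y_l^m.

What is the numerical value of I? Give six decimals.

0.126157

m-sum 0 ✓  L=4 even ✓  1≤1≤3 ✓
Π(2lᵢ+1) = 3×5×3 = 45
triangle coeff Δ(1,2,1) = 1/30
Σ_t [1,1]: t=1:−1/1 = -1/1
(3j)²=2/15 [(1 2 1; 0 0 0)], sign=+1
Σ_t [0,0]: t=0:+1/4 = 1/4
(3j)²=1/30 [(1 2 1; 1 0 -1)], sign=+1
⇒ 4πI² = 1/5
I = (+1)√(1/5/(4π)) = 0.12615663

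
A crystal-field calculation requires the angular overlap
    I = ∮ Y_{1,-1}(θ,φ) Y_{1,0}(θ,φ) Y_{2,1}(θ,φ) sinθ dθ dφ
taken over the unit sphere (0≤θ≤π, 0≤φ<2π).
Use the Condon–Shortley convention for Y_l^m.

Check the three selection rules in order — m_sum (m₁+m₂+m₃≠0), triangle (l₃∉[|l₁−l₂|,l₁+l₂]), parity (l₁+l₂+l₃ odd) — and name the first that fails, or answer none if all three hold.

none

m₁+m₂+m₃ = -1 + 0 + 1 = 0  ✓
triangle: |1−1|=0 ≤ l₃=2 ≤ 1+1=2  ✓
parity: l₁+l₂+l₃ = 4 is even  ✓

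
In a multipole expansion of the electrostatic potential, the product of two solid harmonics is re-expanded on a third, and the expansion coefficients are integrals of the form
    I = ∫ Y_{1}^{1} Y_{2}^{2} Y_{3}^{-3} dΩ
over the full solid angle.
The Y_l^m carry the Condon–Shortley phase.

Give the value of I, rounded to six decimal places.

-0.319865

m-sum 0 ✓  L=6 even ✓  1≤3≤3 ✓
Π(2lᵢ+1) = 3×5×7 = 105
triangle coeff Δ(1,2,3) = 1/105
Σ_t [0,0]: t=0:+1/4 = 1/4
(3j)²=3/35 [(1 2 3; 0 0 0)], sign=-1
Σ_t [0,0]: t=0:+1/48 = 1/48
(3j)²=1/7 [(1 2 3; 1 2 -3)], sign=+1
⇒ 4πI² = 9/7
I = (-1)√(9/7/(4π)) = -0.31986543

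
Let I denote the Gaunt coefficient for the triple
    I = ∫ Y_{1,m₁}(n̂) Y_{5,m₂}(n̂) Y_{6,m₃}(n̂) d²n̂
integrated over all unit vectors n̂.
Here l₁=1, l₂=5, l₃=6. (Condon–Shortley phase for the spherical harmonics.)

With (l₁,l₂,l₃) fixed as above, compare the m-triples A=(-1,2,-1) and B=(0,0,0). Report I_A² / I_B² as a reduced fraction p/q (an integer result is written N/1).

5/18

l's match ⇒ only the (l;m) 3-j factors differ between A and B.
A: triangle coeff Δ(1,5,6) = 1/858; Σ_t [0,0]: t=0:+1/60480 = 1/60480; (3j)²=5/429 [(1 5 6; -1 2 -1)], sign=-1
B: triangle coeff Δ(1,5,6) = 1/858; Σ_t [0,0]: t=0:+1/14400 = 1/14400; (3j)²=6/143 [(1 5 6; 0 0 0)], sign=+1
I_A²/I_B² = (5/429)/(6/143) = 5/18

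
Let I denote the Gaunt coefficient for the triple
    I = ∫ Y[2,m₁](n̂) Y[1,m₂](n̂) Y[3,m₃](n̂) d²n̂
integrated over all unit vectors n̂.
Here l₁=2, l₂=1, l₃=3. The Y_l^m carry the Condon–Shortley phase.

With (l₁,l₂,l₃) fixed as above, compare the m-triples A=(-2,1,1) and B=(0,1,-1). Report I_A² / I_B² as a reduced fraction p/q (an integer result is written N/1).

1/6

l's match ⇒ only the (l;m) 3-j factors differ between A and B.
A: triangle coeff Δ(2,1,3) = 1/105; Σ_t [0,0]: t=0:+1/48 = 1/48; (3j)²=1/105 [(2 1 3; -2 1 1)], sign=+1
B: triangle coeff Δ(2,1,3) = 1/105; Σ_t [0,0]: t=0:+1/8 = 1/8; (3j)²=2/35 [(2 1 3; 0 1 -1)], sign=+1
I_A²/I_B² = (1/105)/(2/35) = 1/6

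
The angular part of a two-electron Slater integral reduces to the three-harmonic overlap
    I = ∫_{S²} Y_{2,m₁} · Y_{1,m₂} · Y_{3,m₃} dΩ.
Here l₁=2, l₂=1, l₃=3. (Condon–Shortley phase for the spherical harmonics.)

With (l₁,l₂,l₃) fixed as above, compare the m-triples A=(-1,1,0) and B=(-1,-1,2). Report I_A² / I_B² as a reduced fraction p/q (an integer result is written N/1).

3/10

Same 2,1,3: normalisation and zero-m 3j drop out of the ratio.
A: Δ: 0! 4! 2! / 7! → 1/105; sum: t=0:+1/12 = 1/12; 3j²(2 1 3; -1 1 0) = Δ·Π!·Σ² = 1/35  (sign -1)
B: Δ: 0! 4! 2! / 7! → 1/105; sum: t=0:+1/12 = 1/12; 3j²(2 1 3; -1 -1 2) = Δ·Π!·Σ² = 2/21  (sign -1)
I_A²/I_B² = (1/35)/(2/21) = 3/10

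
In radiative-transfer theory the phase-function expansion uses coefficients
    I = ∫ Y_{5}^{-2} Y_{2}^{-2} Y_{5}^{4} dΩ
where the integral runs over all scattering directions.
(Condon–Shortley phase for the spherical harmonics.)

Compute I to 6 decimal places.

m-sum 0 ✓  L=12 even ✓  3≤5≤7 ✓
Π(2lᵢ+1) = 11×5×11 = 605
triangle coeff Δ(5,2,5) = 1/38610
Σ_t [0,2]: t=0:+1/2880 t=1:−1/576 t=2:+1/2880 = -1/960
(3j)²=10/429 [(5 2 5; 0 0 0)], sign=+1
Σ_t [0,0]: t=0:+1/20160 = 1/20160
(3j)²=12/715 [(5 2 5; -2 -2 4)], sign=-1
⇒ 4πI² = 40/169
I = (-1)√(40/169/(4π)) = -0.13724032

-0.137240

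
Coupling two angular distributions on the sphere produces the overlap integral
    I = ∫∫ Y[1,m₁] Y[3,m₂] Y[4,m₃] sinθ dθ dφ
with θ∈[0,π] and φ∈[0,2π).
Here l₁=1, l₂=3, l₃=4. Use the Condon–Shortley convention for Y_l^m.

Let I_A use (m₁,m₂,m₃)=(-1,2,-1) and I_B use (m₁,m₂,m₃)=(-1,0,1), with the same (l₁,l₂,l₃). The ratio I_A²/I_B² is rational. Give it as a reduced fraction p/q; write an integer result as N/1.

3/10

Same 1,3,4: normalisation and zero-m 3j drop out of the ratio.
A: Δ: 0! 2! 6! / 9! → 1/252; sum: t=0:+1/240 = 1/240; 3j²(1 3 4; -1 2 -1) = Δ·Π!·Σ² = 1/84  (sign -1)
B: Δ: 0! 2! 6! / 9! → 1/252; sum: t=0:+1/72 = 1/72; 3j²(1 3 4; -1 0 1) = Δ·Π!·Σ² = 5/126  (sign -1)
I_A²/I_B² = (1/84)/(5/126) = 3/10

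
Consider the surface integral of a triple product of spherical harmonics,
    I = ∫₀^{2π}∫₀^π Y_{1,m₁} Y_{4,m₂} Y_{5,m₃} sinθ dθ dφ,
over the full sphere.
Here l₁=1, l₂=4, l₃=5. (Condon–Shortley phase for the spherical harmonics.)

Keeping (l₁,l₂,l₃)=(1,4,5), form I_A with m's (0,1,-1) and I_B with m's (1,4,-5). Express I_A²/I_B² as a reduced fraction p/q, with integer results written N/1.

8/15

l's match ⇒ only the (l;m) 3-j factors differ between A and B.
A: triangle coeff Δ(1,4,5) = 1/495; Σ_t [0,0]: t=0:+1/720 = 1/720; (3j)²=8/165 [(1 4 5; 0 1 -1)], sign=+1
B: triangle coeff Δ(1,4,5) = 1/495; Σ_t [0,0]: t=0:+1/80640 = 1/80640; (3j)²=1/11 [(1 4 5; 1 4 -5)], sign=+1
I_A²/I_B² = (8/165)/(1/11) = 8/15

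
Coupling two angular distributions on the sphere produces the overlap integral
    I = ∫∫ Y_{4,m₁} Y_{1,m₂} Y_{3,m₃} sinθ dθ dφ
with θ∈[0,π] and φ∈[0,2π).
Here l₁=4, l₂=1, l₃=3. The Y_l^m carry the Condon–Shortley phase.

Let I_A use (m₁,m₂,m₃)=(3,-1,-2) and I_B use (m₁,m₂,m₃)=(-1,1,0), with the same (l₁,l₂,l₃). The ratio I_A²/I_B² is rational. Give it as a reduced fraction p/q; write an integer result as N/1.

l's match ⇒ only the (l;m) 3-j factors differ between A and B.
A: triangle coeff Δ(4,1,3) = 1/252; Σ_t [0,0]: t=0:+1/240 = 1/240; (3j)²=1/12 [(4 1 3; 3 -1 -2)], sign=-1
B: triangle coeff Δ(4,1,3) = 1/252; Σ_t [2,2]: t=2:+1/72 = 1/72; (3j)²=5/126 [(4 1 3; -1 1 0)], sign=-1
I_A²/I_B² = (1/12)/(5/126) = 21/10

21/10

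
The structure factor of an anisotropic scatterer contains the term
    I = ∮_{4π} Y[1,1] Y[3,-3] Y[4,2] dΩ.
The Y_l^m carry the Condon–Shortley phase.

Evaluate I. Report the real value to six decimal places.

0.061558

Checks pass: Σm=0; 8 even; l₃=4∈[2,4].
(2·1+1)(2·3+1)(2·4+1) = 189
Δ: 0! 2! 6! / 9! → 1/252
sum: t=0:+1/36 = 1/36
3j²(1 3 4; 0 0 0) = Δ·Π!·Σ² = 4/63  (sign +1)
sum: t=0:+1/1440 = 1/1440
3j²(1 3 4; 1 -3 2) = Δ·Π!·Σ² = 1/252  (sign +1)
combine: 4πI² = 189·4/63·1/252 = 1/21
take √, sign +1: I = 0.06155813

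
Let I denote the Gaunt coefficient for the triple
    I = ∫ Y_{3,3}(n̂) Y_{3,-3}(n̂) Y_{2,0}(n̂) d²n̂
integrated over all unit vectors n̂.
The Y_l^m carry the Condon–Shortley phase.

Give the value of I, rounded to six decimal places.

0.210261

Checks pass: Σm=0; 8 even; l₃=2∈[0,6].
(2·3+1)(2·3+1)(2·2+1) = 245
Δ: 4! 2! 2! / 9! → 1/3780
sum: t=1:−1/24 t=2:+1/4 t=3:−1/24 = 1/6
3j²(3 3 2; 0 0 0) = Δ·Π!·Σ² = 4/105  (sign +1)
sum: t=0:+1/96 = 1/96
3j²(3 3 2; 3 -3 0) = Δ·Π!·Σ² = 5/84  (sign +1)
combine: 4πI² = 245·4/105·5/84 = 5/9
take √, sign +1: I = 0.21026104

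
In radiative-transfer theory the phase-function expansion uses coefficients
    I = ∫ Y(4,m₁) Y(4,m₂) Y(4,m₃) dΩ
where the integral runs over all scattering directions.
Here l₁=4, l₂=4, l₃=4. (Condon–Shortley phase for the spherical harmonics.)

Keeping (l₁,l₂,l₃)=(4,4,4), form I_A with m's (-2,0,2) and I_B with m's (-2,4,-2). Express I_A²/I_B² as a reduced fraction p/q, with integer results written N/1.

121/630

Same 4,4,4: normalisation and zero-m 3j drop out of the ratio.
A: Δ: 4! 4! 4! / 13! → 1/450450; sum: t=2:+1/384 t=3:−1/216 t=4:+1/2304 = -11/6912; 3j²(4 4 4; -2 0 2) = Δ·Π!·Σ² = 11/1638  (sign -1)
B: Δ: 4! 4! 4! / 13! → 1/450450; sum: t=4:+1/2304 = 1/2304; 3j²(4 4 4; -2 4 -2) = Δ·Π!·Σ² = 5/143  (sign +1)
I_A²/I_B² = (11/1638)/(5/143) = 121/630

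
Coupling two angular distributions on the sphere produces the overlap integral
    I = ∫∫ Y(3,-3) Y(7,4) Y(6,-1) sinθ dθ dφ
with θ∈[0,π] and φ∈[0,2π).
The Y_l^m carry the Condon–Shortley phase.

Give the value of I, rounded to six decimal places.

-0.190770

Rules hold: Σm=0, L=16 even, 4≤6≤10.
N = 7·15·13 = 1365
Δ = 4!·2!·10!/17! = 1/2042040
Racah Σ t=1..3: t=1:−1/207360 t=2:+1/57600 t=3:−1/207360 = 1/129600
⇒ 3j(3 7 6; 0 0 0)² = 168/12155, sgn +1
Racah Σ t=4..4: t=4:+1/1451520 = 1/1451520
⇒ 3j(3 7 6; -3 4 -1)² = 75/3094, sgn -1
4πI² = N·(3j₀)²·(3jₘ)² = 18900/41327
I = -1·√(0.457328/4π) = -0.19076954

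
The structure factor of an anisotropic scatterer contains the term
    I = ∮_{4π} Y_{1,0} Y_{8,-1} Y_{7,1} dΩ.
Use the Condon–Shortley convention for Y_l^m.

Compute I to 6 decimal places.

Rules hold: Σm=0, L=16 even, 7≤7≤9.
N = 3·17·15 = 765
Δ = 2!·0!·14!/17! = 1/2040
Racah Σ t=1..1: t=1:−1/25401600 = -1/25401600
⇒ 3j(1 8 7; 0 0 0)² = 8/255, sgn +1
Racah Σ t=1..1: t=1:−1/29030400 = -1/29030400
⇒ 3j(1 8 7; 0 -1 1)² = 21/680, sgn -1
4πI² = N·(3j₀)²·(3jₘ)² = 63/85
I = -1·√(0.741176/4π) = -0.24285994

-0.242860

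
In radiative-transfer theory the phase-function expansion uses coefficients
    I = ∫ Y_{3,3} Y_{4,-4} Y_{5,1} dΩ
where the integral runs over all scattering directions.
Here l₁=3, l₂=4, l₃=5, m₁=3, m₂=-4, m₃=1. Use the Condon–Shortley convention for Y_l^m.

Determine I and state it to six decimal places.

0.050679

m-sum 0 ✓  L=12 even ✓  1≤5≤7 ✓
Π(2lᵢ+1) = 7×9×11 = 693
triangle coeff Δ(3,4,5) = 1/180180
Σ_t [0,2]: t=0:+1/576 t=1:−1/144 t=2:+1/576 = -1/288
(3j)²=20/1001 [(3 4 5; 0 0 0)], sign=+1
Σ_t [0,0]: t=0:+1/34560 = 1/34560
(3j)²=1/429 [(3 4 5; 3 -4 1)], sign=+1
⇒ 4πI² = 60/1859
I = (+1)√(60/1859/(4π)) = 0.05067935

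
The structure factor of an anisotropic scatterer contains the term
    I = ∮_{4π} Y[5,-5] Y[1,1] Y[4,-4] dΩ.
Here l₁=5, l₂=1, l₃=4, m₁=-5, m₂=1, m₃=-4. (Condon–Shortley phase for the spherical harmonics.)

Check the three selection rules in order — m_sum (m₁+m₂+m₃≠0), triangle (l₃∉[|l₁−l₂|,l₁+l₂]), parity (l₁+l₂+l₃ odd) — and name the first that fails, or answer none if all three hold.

m₁+m₂+m₃ = -5 + 1 − 4 = -8  ✗
triangle: |5−1|=4 ≤ l₃=4 ≤ 5+1=6
parity: l₁+l₂+l₃ = 10 is even

m_sum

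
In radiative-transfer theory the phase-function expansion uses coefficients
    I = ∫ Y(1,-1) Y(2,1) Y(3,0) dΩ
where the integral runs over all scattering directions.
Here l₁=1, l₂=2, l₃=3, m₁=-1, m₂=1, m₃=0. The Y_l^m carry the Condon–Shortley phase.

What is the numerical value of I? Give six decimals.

m-sum 0 ✓  L=6 even ✓  1≤3≤3 ✓
Π(2lᵢ+1) = 3×5×7 = 105
triangle coeff Δ(1,2,3) = 1/105
Σ_t [0,0]: t=0:+1/4 = 1/4
(3j)²=3/35 [(1 2 3; 0 0 0)], sign=-1
Σ_t [0,0]: t=0:+1/12 = 1/12
(3j)²=1/35 [(1 2 3; -1 1 0)], sign=-1
⇒ 4πI² = 9/35
I = (+1)√(9/35/(4π)) = 0.14304817

0.143048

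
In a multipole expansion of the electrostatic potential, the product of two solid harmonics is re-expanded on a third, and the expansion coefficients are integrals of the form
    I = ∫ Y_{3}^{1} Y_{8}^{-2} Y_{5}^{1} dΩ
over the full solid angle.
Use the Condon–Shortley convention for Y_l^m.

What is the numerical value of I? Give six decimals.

Checks pass: Σm=0; 16 even; l₃=5∈[5,11].
(2·3+1)(2·8+1)(2·5+1) = 1309
Δ: 6! 0! 10! / 17! → 1/136136
sum: t=3:−1/518400 = -1/518400
3j²(3 8 5; 0 0 0) = Δ·Π!·Σ² = 56/2431  (sign +1)
sum: t=2:+1/829440 = 1/829440
3j²(3 8 5; 1 -2 1) = Δ·Π!·Σ² = 225/9724  (sign +1)
combine: 4πI² = 1309·56/2431·225/9724 = 22050/31603
take √, sign +1: I = 0.23563251

0.235633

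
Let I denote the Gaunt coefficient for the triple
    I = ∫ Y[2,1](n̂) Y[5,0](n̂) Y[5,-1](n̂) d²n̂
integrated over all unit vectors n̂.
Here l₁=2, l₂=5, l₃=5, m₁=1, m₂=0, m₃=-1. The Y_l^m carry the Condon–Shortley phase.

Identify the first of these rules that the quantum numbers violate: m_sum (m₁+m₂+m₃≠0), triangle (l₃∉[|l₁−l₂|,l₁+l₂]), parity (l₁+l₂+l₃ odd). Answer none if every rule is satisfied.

none

m₁+m₂+m₃ = 1 + 0 − 1 = 0  ✓
triangle: |2−5|=3 ≤ l₃=5 ≤ 2+5=7  ✓
parity: l₁+l₂+l₃ = 12 is even  ✓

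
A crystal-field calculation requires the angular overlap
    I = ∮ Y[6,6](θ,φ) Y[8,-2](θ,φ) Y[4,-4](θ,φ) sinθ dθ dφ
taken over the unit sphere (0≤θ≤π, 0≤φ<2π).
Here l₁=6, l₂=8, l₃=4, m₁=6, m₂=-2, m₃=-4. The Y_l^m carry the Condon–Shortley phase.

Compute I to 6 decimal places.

Checks pass: Σm=0; 18 even; l₃=4∈[2,14].
(2·6+1)(2·8+1)(2·4+1) = 1989
Δ: 10! 2! 6! / 19! → 1/23279256
sum: t=4:+1/1658880 t=5:−1/518400 t=6:+1/1658880 = -1/1382400
3j²(6 8 4; 0 0 0) = Δ·Π!·Σ² = 504/46189  (sign -1)
sum: t=0:+1/5225472000 = 1/5225472000
3j²(6 8 4; 6 -2 -4) = Δ·Π!·Σ² = 1/12597  (sign +1)
combine: 4πI² = 1989·504/46189·1/12597 = 1512/877591
take √, sign -1: I = -0.01170914

-0.011709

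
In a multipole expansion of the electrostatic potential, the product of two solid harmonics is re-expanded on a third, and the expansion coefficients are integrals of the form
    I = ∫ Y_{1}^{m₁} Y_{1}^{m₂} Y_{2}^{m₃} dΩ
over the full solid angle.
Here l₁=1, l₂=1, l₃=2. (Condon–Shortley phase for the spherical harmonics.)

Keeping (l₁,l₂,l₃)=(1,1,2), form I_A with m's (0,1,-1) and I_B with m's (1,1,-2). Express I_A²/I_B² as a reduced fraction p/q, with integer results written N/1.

1/2

Same 1,1,2: normalisation and zero-m 3j drop out of the ratio.
A: Δ: 0! 2! 2! / 5! → 1/30; sum: t=0:+1/2 = 1/2; 3j²(1 1 2; 0 1 -1) = Δ·Π!·Σ² = 1/10  (sign -1)
B: Δ: 0! 2! 2! / 5! → 1/30; sum: t=0:+1/4 = 1/4; 3j²(1 1 2; 1 1 -2) = Δ·Π!·Σ² = 1/5  (sign +1)
I_A²/I_B² = (1/10)/(1/5) = 1/2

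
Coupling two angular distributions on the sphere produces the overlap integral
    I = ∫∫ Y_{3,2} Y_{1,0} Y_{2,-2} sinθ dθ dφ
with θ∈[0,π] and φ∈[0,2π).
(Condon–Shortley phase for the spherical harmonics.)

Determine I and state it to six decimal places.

Checks pass: Σm=0; 6 even; l₃=2∈[2,4].
(2·3+1)(2·1+1)(2·2+1) = 105
Δ: 2! 4! 0! / 7! → 1/105
sum: t=1:−1/4 = -1/4
3j²(3 1 2; 0 0 0) = Δ·Π!·Σ² = 3/35  (sign -1)
sum: t=1:−1/24 = -1/24
3j²(3 1 2; 2 0 -2) = Δ·Π!·Σ² = 1/21  (sign -1)
combine: 4πI² = 105·3/35·1/21 = 3/7
take √, sign +1: I = 0.18467439

0.184674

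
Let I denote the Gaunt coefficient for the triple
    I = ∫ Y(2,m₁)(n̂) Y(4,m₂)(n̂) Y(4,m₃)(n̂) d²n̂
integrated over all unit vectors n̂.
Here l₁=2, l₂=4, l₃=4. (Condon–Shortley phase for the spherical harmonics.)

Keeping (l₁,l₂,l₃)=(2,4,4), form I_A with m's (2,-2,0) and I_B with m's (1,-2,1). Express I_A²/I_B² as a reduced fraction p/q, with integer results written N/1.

20/9

l's match ⇒ only the (l;m) 3-j factors differ between A and B.
A: triangle coeff Δ(2,4,4) = 1/13860; Σ_t [0,0]: t=0:+1/192 = 1/192; (3j)²=3/77 [(2 4 4; 2 -2 0)], sign=+1
B: triangle coeff Δ(2,4,4) = 1/13860; Σ_t [0,1]: t=0:+1/96 t=1:−1/240 = 1/160; (3j)²=27/1540 [(2 4 4; 1 -2 1)], sign=-1
I_A²/I_B² = (3/77)/(27/1540) = 20/9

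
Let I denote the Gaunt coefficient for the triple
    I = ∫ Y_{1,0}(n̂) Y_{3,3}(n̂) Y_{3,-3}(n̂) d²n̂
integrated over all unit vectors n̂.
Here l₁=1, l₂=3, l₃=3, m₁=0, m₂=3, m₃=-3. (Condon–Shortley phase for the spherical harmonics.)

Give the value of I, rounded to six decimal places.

0.000000

L=7 odd ⇒ parity kills the (l;000) factor ⇒ I = 0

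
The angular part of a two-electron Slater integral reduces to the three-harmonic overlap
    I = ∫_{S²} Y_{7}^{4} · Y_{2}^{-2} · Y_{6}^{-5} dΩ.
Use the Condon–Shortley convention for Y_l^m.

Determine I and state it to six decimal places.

0.000000

Σmᵢ = -3 ≠ 0, so the φ-integral vanishes; I = 0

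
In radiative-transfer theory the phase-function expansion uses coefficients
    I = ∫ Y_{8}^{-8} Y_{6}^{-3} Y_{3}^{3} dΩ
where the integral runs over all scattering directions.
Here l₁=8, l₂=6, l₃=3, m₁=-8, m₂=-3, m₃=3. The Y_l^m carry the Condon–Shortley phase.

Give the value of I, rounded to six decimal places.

-8 − 3 + 3 = -8 ≠ 0: azimuthal integral kills it; I = 0

0.000000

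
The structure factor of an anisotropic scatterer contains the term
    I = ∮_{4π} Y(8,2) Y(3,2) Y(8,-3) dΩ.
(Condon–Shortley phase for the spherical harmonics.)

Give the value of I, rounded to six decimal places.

0.000000

2 + 2 − 3 = 1 ≠ 0: azimuthal integral kills it; I = 0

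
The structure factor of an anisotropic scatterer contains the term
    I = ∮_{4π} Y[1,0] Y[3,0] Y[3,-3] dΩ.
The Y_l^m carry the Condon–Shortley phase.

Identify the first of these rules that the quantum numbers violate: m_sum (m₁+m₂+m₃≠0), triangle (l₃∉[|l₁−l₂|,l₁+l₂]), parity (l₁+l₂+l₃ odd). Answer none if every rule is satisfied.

m_sum

m₁+m₂+m₃ = 0 + 0 − 3 = -3  ✗
triangle: |1−3|=2 ≤ l₃=3 ≤ 1+3=4
parity: l₁+l₂+l₃ = 7 is odd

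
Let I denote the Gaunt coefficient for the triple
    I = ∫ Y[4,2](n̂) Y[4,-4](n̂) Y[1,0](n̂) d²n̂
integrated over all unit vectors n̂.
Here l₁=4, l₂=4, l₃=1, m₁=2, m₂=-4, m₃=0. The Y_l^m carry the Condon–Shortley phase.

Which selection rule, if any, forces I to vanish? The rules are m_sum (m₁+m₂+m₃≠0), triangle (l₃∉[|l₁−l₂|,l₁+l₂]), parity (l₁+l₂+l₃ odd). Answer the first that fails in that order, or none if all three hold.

m_sum

Σmᵢ = -2  ✗
l₃∈[|l₁−l₂|,l₁+l₂]=[0,8], have l₃=1
Σlᵢ = 9 ⇒ odd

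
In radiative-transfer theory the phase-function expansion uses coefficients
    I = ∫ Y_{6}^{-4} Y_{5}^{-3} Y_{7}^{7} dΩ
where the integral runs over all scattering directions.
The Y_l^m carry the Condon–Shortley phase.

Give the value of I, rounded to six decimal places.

-0.183405

Checks pass: Σm=0; 18 even; l₃=7∈[1,11].
(2·6+1)(2·5+1)(2·7+1) = 2145
Δ: 4! 8! 6! / 19! → 1/174594420
sum: t=0:+1/4147200 t=1:−1/207360 t=2:+1/82944 t=3:−1/207360 t=4:+1/4147200 = 1/345600
3j²(6 5 7; 0 0 0) = Δ·Π!·Σ² = 420/46189  (sign -1)
sum: t=2:+1/116121600 = 1/116121600
3j²(6 5 7; -4 -3 7) = Δ·Π!·Σ² = 7/323  (sign +1)
combine: 4πI² = 2145·420/46189·7/323 = 44100/104329
take √, sign -1: I = -0.18340528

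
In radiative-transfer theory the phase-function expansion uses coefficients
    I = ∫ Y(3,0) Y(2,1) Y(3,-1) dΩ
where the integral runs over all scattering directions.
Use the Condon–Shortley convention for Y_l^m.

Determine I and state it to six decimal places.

-0.059471

Checks pass: Σm=0; 8 even; l₃=3∈[1,5].
(2·3+1)(2·2+1)(2·3+1) = 245
Δ: 2! 4! 2! / 9! → 1/3780
sum: t=0:+1/24 t=1:−1/4 t=2:+1/24 = -1/6
3j²(3 2 3; 0 0 0) = Δ·Π!·Σ² = 4/105  (sign +1)
sum: t=1:−1/8 t=2:+1/12 = -1/24
3j²(3 2 3; 0 1 -1) = Δ·Π!·Σ² = 1/210  (sign -1)
combine: 4πI² = 245·4/105·1/210 = 2/45
take √, sign -1: I = -0.05947080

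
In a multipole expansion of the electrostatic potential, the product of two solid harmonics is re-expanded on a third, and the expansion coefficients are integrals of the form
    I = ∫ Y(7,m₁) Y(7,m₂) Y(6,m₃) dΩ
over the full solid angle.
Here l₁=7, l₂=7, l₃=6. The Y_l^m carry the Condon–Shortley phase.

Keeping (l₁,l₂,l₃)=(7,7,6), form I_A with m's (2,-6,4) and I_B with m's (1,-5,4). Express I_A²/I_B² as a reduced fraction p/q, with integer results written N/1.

Same 7,7,6: normalisation and zero-m 3j drop out of the ratio.
A: Δ: 8! 6! 6! / 21! → 1/2444321880; sum: t=0:+1/580608000 t=1:−1/174182400 = -1/248832000; 3j²(7 7 6; 2 -6 4) = Δ·Π!·Σ² = 21/1615  (sign -1)
B: Δ: 8! 6! 6! / 21! → 1/2444321880; sum: t=0:+1/1393459200 t=1:−1/72576000 t=2:+1/49766400 = 7/995328000; 3j²(7 7 6; 1 -5 4) = Δ·Π!·Σ² = 343/83980  (sign +1)
I_A²/I_B² = (21/1615)/(343/83980) = 156/49

156/49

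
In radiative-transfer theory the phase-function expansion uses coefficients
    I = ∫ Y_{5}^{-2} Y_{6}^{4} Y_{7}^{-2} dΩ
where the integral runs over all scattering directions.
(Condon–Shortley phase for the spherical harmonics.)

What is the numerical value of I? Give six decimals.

Rules hold: Σm=0, L=18 even, 1≤7≤11.
N = 11·13·15 = 2145
Δ = 4!·6!·8!/19! = 1/174594420
Racah Σ t=0..4: t=0:+1/4147200 t=1:−1/207360 t=2:+1/82944 t=3:−1/207360 t=4:+1/4147200 = 1/345600
⇒ 3j(5 6 7; 0 0 0)² = 420/46189, sgn -1
Racah Σ t=2..4: t=2:+1/19353600 t=3:−1/1451520 t=4:+1/1244160 = 29/174182400
⇒ 3j(5 6 7; -2 4 -2)² = 841/554268, sgn -1
4πI² = N·(3j₀)²·(3jₘ)² = 441525/14919047
I = +1·√(0.0295947/4π) = 0.04852909

0.048529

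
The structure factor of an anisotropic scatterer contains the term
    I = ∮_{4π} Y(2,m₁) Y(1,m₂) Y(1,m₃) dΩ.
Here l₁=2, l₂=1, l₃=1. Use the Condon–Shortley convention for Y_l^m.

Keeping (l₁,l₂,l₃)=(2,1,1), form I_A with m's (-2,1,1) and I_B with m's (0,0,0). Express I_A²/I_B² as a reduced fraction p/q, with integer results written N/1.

Same 2,1,1: normalisation and zero-m 3j drop out of the ratio.
A: Δ: 2! 2! 0! / 5! → 1/30; sum: t=2:+1/4 = 1/4; 3j²(2 1 1; -2 1 1) = Δ·Π!·Σ² = 1/5  (sign +1)
B: Δ: 2! 2! 0! / 5! → 1/30; sum: t=1:−1/1 = -1/1; 3j²(2 1 1; 0 0 0) = Δ·Π!·Σ² = 2/15  (sign +1)
I_A²/I_B² = (1/5)/(2/15) = 3/2

3/2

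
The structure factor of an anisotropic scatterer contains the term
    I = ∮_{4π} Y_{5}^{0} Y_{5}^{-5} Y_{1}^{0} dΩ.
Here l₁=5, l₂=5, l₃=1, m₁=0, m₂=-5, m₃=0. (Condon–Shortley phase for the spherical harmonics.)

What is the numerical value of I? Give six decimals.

0.000000

0 − 5 + 0 = -5 ≠ 0: azimuthal integral kills it; I = 0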